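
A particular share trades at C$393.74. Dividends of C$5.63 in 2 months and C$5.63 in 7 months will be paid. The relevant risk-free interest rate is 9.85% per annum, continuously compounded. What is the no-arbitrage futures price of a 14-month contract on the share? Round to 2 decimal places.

PV(dividends) I = 5.63·e^(−0.0985·2/12) + 5.63·e^(−0.0985·7/12)
I = 5.5383 + 5.3156 = 10.8539
F = (S − I)·e^(rT) = (393.74 − 10.8539) · e^(0.0985·14/12)
= 382.8861 · e^0.114917 = 382.8861 × 1.121780 = C$429.51

C$429.51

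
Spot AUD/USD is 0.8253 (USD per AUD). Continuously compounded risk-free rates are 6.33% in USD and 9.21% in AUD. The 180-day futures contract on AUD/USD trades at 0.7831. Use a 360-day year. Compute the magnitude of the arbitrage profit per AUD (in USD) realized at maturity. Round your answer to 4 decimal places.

Fair futures: F* = S·e^(carry·T), with carry = (r_USD − r_AUD) = 0.0633 − 0.0921 = -0.0288
F* = 0.8253 · e^(-0.0288 × 180/360) = 0.8253 · e^-0.014400 = 0.8253 × 0.985703 = 0.8135
Market 0.7831 < fair 0.8135: forward underpriced → reverse cash-and-carry (short spot, go long the forward).
At maturity, profit = |F_mkt − F*| = |0.7831 − 0.8135| = 0.0304 per AUD (in USD)

0.0304 per AUD (in USD)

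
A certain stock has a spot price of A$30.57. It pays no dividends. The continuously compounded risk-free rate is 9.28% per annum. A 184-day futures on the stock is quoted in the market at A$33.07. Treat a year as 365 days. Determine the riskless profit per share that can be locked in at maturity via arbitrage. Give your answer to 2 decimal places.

A$1.04 per share

Fair futures: F* = S·e^(carry·T), with carry = r = 0.0928
F* = 30.57 · e^(0.0928 × 184/365) = 30.57 · e^0.046781 = 30.57 × 1.047892 = A$32.0341
Market A$33.07 > fair A$32.0341: forward overpriced → cash-and-carry (buy spot, short the forward).
At maturity, profit = |F_mkt − F*| = |33.07 − 32.0341| = A$1.04 per share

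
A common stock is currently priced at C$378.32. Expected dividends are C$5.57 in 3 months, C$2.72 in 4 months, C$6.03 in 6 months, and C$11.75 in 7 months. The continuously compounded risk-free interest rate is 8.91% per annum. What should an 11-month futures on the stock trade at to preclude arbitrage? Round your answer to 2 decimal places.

C$383.38

PV(dividends) I = 5.57·e^(−0.0891·3/12) + 2.72·e^(−0.0891·4/12) + 6.03·e^(−0.0891·6/12) + 11.75·e^(−0.0891·7/12)
I = 5.4473 + 2.6404 + 5.7673 + 11.1549 = 25.0099
F = (S − I)·e^(rT) = (378.32 − 25.0099) · e^(0.0891·11/12)
= 353.3101 · e^0.081675 = 353.3101 × 1.085103 = C$383.38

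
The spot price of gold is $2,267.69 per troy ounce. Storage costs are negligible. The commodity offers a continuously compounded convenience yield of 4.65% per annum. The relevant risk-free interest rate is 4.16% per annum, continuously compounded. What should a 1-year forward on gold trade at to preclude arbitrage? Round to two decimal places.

$2,256.61 per troy ounce

Net carry = r + u − y = 0.0416 + 0.0000 − 0.0465 = -0.0049
F = S·e^((r+u−y)T) = 2267.69 · e^(-0.0049 × 1) = 2267.69 · e^-0.00490000
= 2267.69 × 0.99511199 = $2,256.61 per troy ounce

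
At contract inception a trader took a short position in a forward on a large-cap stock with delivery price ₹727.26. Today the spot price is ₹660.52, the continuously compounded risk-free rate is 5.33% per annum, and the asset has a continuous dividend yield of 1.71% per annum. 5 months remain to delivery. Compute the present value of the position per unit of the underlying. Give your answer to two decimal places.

₹55.46

Current fair forward for the remaining 5 months: F = S·e^((r − q)·T), (r − q) = 0.0533 − 0.0171 = 0.0362
F = 660.52 · e^(0.0362 × 5/12) = 660.52 × 1.015198 = 670.5586
Value of long forward = (F − K)·e^(−rT) = (670.5586 − 727.26) · e^(−0.0533·5/12)
= -56.7014 × 0.978036 = -55.46
Short position value = −(long value) = ₹55.46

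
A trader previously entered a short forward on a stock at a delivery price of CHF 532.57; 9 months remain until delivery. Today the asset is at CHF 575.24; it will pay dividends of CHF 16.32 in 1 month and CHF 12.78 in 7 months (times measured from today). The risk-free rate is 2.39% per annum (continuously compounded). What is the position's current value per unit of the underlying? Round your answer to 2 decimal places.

PV(remaining dividends) I = 16.32·e^(−0.0239·1/12) + 12.78·e^(−0.0239·7/12) = 28.8906
Current forward F = (S − I)·e^(rT) = (575.24 − 28.8906)·e^(0.0239·9/12) = 546.3494 × 1.018087 = 556.2312
Value (long) = (F − K)·e^(−rT) = (556.2312 − 532.57) × 0.982235 = 23.2409
Short position value = −(long value) = -CHF 23.24

-CHF 23.24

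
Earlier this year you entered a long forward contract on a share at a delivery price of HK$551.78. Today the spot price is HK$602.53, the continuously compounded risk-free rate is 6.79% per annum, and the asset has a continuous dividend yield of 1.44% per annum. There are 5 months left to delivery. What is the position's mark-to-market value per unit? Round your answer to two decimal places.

Current fair forward for the remaining 5 months: F = S·e^((r − q)·T), (r − q) = 0.0679 − 0.0144 = 0.0535
F = 602.53 · e^(0.0535 × 5/12) = 602.53 × 1.022542 = 616.1122
Value of long forward = (F − K)·e^(−rT) = (616.1122 − 551.78) · e^(−0.0679·5/12)
= 64.3322 × 0.972105 = 62.54

HK$62.54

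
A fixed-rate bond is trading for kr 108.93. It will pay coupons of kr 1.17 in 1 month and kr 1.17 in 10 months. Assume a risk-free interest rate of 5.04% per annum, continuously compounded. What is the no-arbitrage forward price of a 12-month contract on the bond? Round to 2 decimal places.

PV(coupons) I = 1.17·e^(−0.0504·1/12) + 1.17·e^(−0.0504·10/12)
I = 1.1651 + 1.1219 = 2.2870
F = (S − I)·e^(rT) = (108.93 − 2.2870) · e^(0.0504·12/12)
= 106.6430 · e^0.050400 = 106.6430 × 1.051692 = kr 112.16

kr 112.16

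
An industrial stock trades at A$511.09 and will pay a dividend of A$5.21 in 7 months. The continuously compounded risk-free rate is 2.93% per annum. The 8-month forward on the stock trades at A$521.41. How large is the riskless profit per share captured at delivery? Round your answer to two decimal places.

PV(dividends) I = 5.21·e^(−0.0293·7/12) = 5.1217
Fair forward F* = (S − I)·e^(rT) = (511.09 − 5.1217)·e^0.019533 = 505.9683 × 1.019725 = 515.9485
Market A$521.41 > fair 515.9485: forward overpriced → cash-and-carry (borrow at r, buy the stock and collect the dividends, short the forward).
Profit at T = |F_mkt − F*| = |521.41 − 515.9485| = A$5.46 per share

A$5.46 per share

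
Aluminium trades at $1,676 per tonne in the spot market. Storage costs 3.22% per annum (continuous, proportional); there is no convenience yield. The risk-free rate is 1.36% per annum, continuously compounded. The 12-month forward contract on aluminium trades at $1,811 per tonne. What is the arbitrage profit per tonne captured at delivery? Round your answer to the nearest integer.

$56 per tonne

Fair forward: F* = S·e^(carry·T), with carry = (r + u) = 0.0136 + 0.0322 = 0.0458
F* = 1676 · e^(0.0458 × 12/12) = 1676 · e^0.045800 = 1676 × 1.046865 = $1754.5457
Market $1811 > fair $1754.5457: forward overpriced → cash-and-carry (buy spot, short the forward).
At maturity, profit = |F_mkt − F*| = |1811 − 1754.5457| = $56 per tonne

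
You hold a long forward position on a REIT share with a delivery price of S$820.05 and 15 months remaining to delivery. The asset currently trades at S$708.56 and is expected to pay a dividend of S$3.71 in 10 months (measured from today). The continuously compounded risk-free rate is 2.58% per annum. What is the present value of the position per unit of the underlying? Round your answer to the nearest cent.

PV(remaining dividends) I = 3.71·e^(−0.0258·10/12) = 3.6311
Current forward F = (S − I)·e^(rT) = (708.56 − 3.6311)·e^(0.0258·15/12) = 704.9289 × 1.032776 = 728.0336
Value (long) = (F − K)·e^(−rT) = (728.0336 − 820.05) × 0.968264 = -89.0962
Value = -S$89.10

-S$89.10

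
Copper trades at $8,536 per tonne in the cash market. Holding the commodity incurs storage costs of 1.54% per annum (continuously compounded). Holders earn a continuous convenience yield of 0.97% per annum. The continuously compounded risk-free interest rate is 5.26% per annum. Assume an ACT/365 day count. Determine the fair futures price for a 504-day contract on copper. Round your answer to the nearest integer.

$9,252 per tonne

Net carry = r + u − y = 0.0526 + 0.0154 − 0.0097 = 0.0583
F = S·e^((r+u−y)T) = 8536 · e^(0.0583 × 504/365) = 8536 · e^0.080502
= 8536 × 1.083831 = $9,252 per tonne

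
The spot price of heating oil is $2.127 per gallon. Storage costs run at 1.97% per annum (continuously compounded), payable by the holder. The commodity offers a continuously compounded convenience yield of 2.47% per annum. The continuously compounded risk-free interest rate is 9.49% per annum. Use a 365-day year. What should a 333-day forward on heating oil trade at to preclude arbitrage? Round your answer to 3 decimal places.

$2.309 per gallon

Net carry = r + u − y = 0.0949 + 0.0197 − 0.0247 = 0.0899
F = S·e^((r+u−y)T) = 2.127 · e^(0.0899 × 333/365) = 2.127 · e^0.082018
= 2.127 × 1.085475 = $2.309 per gallon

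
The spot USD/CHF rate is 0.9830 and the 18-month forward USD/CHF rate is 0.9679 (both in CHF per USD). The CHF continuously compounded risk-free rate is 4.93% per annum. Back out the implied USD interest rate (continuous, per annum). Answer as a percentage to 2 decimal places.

5.96%

F = S·e^((r_CHF − r_USD)T) ⇒ r_USD = r_CHF − ln(F/S)/T
ln(0.9679/0.9830) = -0.015480; /(18/12) = -0.010320
r_USD = 0.0493 + 0.010320 = 0.059620
r_USD = 5.96%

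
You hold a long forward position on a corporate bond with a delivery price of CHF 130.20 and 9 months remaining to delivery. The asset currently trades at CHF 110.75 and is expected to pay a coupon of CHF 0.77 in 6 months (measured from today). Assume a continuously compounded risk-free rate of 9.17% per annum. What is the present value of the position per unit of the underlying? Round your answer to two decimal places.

PV(remaining coupons) I = 0.77·e^(−0.0917·6/12) = 0.7355
Current forward F = (S − I)·e^(rT) = (110.75 − 0.7355)·e^(0.0917·9/12) = 110.0145 × 1.071195 = 117.8470
Value (long) = (F − K)·e^(−rT) = (117.8470 − 130.20) × 0.933537 = -11.5320
Value = -CHF 11.53

-CHF 11.53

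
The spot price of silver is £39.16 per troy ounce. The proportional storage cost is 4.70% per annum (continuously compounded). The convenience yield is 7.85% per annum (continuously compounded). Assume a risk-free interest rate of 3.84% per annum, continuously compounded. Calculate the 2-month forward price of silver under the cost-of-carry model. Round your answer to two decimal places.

Net carry = r + u − y = 0.0384 + 0.0470 − 0.0785 = 0.0069
F = S·e^((r+u−y)T) = 39.16 · e^(0.0069 × 2/12) = 39.16 · e^0.001150
= 39.16 × 1.001151 = £39.21 per troy ounce

£39.21 per troy ounce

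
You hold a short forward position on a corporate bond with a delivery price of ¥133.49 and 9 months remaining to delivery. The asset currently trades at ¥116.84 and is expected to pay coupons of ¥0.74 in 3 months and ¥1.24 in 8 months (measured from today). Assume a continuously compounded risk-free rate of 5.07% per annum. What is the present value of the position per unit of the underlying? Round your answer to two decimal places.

PV(remaining coupons) I = 0.74·e^(−0.0507·3/12) + 1.24·e^(−0.0507·8/12) = 1.9295
Current forward F = (S − I)·e^(rT) = (116.84 − 1.9295)·e^(0.0507·9/12) = 114.9105 × 1.038757 = 119.3641
Value (long) = (F − K)·e^(−rT) = (119.3641 − 133.49) × 0.962689 = -13.5988
Short position value = −(long value) = ¥13.60

¥13.60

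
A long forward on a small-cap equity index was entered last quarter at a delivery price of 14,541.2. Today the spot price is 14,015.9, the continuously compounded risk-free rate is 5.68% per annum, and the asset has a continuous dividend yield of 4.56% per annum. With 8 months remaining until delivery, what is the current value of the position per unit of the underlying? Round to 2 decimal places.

Current fair forward for the remaining 8 months: F = S·e^((r − q)·T), (r − q) = 0.0568 − 0.0456 = 0.0112
F = 14015.9 · e^(0.0112 × 8/12) = 14015.9 × 1.00749461 = 14120.9437
Value of long forward = (F − K)·e^(−rT) = (14120.9437 − 14541.2) · e^(−0.0568·8/12)
= -420.2563 × 0.96284131 = -404.64

-404.64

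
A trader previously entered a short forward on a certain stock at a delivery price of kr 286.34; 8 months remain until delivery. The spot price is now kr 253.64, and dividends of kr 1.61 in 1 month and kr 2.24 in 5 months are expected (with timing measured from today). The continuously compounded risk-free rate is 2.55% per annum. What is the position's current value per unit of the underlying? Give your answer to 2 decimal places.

kr 31.70

PV(remaining dividends) I = 1.61·e^(−0.0255·1/12) + 2.24·e^(−0.0255·5/12) = 3.8229
Current forward F = (S − I)·e^(rT) = (253.64 − 3.8229)·e^(0.0255·8/12) = 249.8171 × 1.017145 = 254.1002
Value (long) = (F − K)·e^(−rT) = (254.1002 − 286.34) × 0.983144 = -31.6964
Short position value = −(long value) = kr 31.70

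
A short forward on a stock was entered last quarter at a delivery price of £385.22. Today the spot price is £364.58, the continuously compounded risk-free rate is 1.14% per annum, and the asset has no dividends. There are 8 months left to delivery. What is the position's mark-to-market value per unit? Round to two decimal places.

£17.72

Current fair forward for the remaining 8 months: F = S·e^(r·T), r = 0.0114
F = 364.58 · e^(0.0114 × 8/12) = 364.58 × 1.007629 = 367.3614
Value of long forward = (F − K)·e^(−rT) = (367.3614 − 385.22) · e^(−0.0114·8/12)
= -17.8586 × 0.992429 = -17.72
Short position value = −(long value) = £17.72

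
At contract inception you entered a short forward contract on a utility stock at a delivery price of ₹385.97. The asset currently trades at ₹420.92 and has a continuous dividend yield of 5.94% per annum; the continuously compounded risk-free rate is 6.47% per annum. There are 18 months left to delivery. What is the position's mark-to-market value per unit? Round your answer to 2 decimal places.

Current fair forward for the remaining 18 months: F = S·e^((r − q)·T), (r − q) = 0.0647 − 0.0594 = 0.0053
F = 420.92 · e^(0.0053 × 18/12) = 420.92 × 1.007982 = 424.2798
Value of long forward = (F − K)·e^(−rT) = (424.2798 − 385.97) · e^(−0.0647·18/12)
= 38.3098 × 0.907511 = 34.77
Short position value = −(long value) = -₹34.77

-₹34.77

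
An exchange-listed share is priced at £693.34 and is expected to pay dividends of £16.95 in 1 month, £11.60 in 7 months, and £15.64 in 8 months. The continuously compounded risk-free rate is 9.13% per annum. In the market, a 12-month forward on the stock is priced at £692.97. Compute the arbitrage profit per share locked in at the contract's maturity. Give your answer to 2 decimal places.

£20.05 per share

PV(dividends) I = 16.95·e^(−0.0913·1/12) + 11.60·e^(−0.0913·7/12) + 15.64·e^(−0.0913·8/12) = 42.5363
Fair forward F* = (S − I)·e^(rT) = (693.34 − 42.5363)·e^0.091300 = 650.8037 × 1.095598 = 713.0192
Market £692.97 < fair 713.0192: forward underpriced → reverse cash-and-carry (short the stock, invest proceeds at r, pay the dividends, go long the forward).
Profit at T = |F_mkt − F*| = |692.97 − 713.0192| = £20.05 per share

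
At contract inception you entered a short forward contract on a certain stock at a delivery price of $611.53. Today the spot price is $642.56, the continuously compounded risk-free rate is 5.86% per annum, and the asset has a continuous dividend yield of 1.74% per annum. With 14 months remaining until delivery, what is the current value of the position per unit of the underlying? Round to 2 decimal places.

-$58.53

Current fair forward for the remaining 14 months: F = S·e^((r − q)·T), (r − q) = 0.0586 − 0.0174 = 0.0412
F = 642.56 · e^(0.0412 × 14/12) = 642.56 × 1.049241 = 674.2003
Value of long forward = (F − K)·e^(−rT) = (674.2003 − 611.53) · e^(−0.0586·14/12)
= 62.6703 × 0.933918 = 58.53
Short position value = −(long value) = -$58.53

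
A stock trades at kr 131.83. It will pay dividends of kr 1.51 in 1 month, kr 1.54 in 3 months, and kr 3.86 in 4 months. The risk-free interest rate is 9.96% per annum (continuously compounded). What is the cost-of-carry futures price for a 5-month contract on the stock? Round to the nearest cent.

kr 130.40

PV(dividends) I = 1.51·e^(−0.0996·1/12) + 1.54·e^(−0.0996·3/12) + 3.86·e^(−0.0996·4/12)
I = 1.4975 + 1.5021 + 3.7340 = 6.7336
F = (S − I)·e^(rT) = (131.83 − 6.7336) · e^(0.0996·5/12)
= 125.0964 · e^0.041500 = 125.0964 × 1.042373 = kr 130.40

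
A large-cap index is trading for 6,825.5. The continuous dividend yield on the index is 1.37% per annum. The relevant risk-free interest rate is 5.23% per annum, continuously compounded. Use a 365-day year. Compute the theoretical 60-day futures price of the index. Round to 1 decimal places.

6,868.9

F = S·e^((r − q)T) = 6825.5 · e^((0.0523 − 0.0137) × 60/365)
= 6825.5 · e^0.006345 = 6825.5 × 1.006365
F = 6,868.9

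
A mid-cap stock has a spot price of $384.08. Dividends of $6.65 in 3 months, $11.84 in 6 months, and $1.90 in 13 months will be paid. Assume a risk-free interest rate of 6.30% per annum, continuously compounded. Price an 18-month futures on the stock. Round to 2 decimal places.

PV(dividends) I = 6.65·e^(−0.0630·3/12) + 11.84·e^(−0.0630·6/12) + 1.90·e^(−0.0630·13/12)
I = 6.5461 + 11.4729 + 1.7747 = 19.7937
F = (S − I)·e^(rT) = (384.08 − 19.7937) · e^(0.0630·18/12)
= 364.2863 · e^0.094500 = 364.2863 × 1.099109 = $400.39

$400.39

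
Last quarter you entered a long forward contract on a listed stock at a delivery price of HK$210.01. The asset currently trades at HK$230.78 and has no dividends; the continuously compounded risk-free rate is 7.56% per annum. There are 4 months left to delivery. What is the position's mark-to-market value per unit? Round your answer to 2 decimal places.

HK$26.00

Current fair forward for the remaining 4 months: F = S·e^(r·T), r = 0.0756
F = 230.78 · e^(0.0756 × 4/12) = 230.78 × 1.025520 = 236.6695
Value of long forward = (F − K)·e^(−rT) = (236.6695 − 210.01) · e^(−0.0756·4/12)
= 26.6595 × 0.975115 = 26.00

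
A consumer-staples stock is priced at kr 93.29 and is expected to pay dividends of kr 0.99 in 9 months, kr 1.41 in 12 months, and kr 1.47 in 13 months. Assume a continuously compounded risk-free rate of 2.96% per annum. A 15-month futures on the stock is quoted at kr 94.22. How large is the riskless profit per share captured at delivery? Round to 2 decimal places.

kr 1.32 per share

PV(dividends) I = 0.99·e^(−0.0296·9/12) + 1.41·e^(−0.0296·12/12) + 1.47·e^(−0.0296·13/12) = 3.7607
Fair futures F* = (S − I)·e^(rT) = (93.29 − 3.7607)·e^0.037000 = 89.5293 × 1.037693 = 92.9039
Market kr 94.22 > fair 92.9039: forward overpriced → cash-and-carry (borrow at r, buy the stock and collect the dividends, short the forward).
Profit at T = |F_mkt − F*| = |94.22 − 92.9039| = kr 1.32 per share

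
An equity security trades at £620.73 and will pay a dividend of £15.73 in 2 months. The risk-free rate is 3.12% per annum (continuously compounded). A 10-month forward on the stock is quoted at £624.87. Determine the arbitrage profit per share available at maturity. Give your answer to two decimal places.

PV(dividends) I = 15.73·e^(−0.0312·2/12) = 15.6484
Fair forward F* = (S − I)·e^(rT) = (620.73 − 15.6484)·e^0.026000 = 605.0816 × 1.026341 = 621.0201
Market £624.87 > fair 621.0201: forward overpriced → cash-and-carry (borrow at r, buy the stock and collect the dividends, short the forward).
Profit at T = |F_mkt − F*| = |624.87 − 621.0201| = £3.85 per share

£3.85 per share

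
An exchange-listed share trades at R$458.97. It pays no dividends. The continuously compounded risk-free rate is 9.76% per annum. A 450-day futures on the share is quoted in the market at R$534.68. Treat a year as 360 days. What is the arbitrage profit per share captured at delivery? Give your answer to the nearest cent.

R$16.16 per share

Fair futures: F* = S·e^(carry·T), with carry = r = 0.0976
F* = 458.97 · e^(0.0976 × 450/360) = 458.97 · e^0.122000 = 458.97 × 1.129754 = R$518.5232
Market R$534.68 > fair R$518.5232: forward overpriced → cash-and-carry (buy spot, short the forward).
At maturity, profit = |F_mkt − F*| = |534.68 − 518.5232| = R$16.16 per share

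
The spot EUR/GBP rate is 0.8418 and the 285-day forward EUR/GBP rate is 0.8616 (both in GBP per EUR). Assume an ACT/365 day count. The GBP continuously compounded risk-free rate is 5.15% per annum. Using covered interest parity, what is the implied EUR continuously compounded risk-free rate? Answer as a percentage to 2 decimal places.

F = S·e^((r_GBP − r_EUR)T) ⇒ r_EUR = r_GBP − ln(F/S)/T
ln(0.8616/0.8418) = 0.023249; /(285/365) = 0.029775
r_EUR = 0.0515 − 0.029775 = 0.021725
r_EUR = 2.17%

2.17%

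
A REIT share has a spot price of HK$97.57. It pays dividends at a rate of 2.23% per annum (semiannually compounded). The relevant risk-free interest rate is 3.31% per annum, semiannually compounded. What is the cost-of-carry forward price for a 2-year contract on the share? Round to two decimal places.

HK$99.67

F = S · (1+r/2)^(2T) / (1+q/2)^(2T)
= 97.57 × 1.067862 / 1.045351 = 97.57 × 1.021534
F = HK$99.67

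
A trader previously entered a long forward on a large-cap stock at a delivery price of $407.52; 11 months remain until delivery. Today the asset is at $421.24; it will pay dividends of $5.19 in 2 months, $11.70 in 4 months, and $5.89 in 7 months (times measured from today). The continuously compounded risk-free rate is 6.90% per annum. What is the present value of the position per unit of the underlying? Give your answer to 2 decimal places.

PV(remaining dividends) I = 5.19·e^(−0.0690·2/12) + 11.70·e^(−0.0690·4/12) + 5.89·e^(−0.0690·7/12) = 22.2223
Current forward F = (S − I)·e^(rT) = (421.24 − 22.2223)·e^(0.0690·11/12) = 399.0177 × 1.065293 = 425.0708
Value (long) = (F − K)·e^(−rT) = (425.0708 − 407.52) × 0.938709 = 16.4751
Value = $16.48

$16.48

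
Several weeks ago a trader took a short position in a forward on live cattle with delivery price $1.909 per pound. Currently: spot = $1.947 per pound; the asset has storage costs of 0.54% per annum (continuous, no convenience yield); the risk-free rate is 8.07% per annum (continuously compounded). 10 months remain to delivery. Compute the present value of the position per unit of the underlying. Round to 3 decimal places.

-$0.171 per pound

Current fair forward for the remaining 10 months: F = S·e^((r + u)·T), (r + u) = 0.0807 + 0.0054 = 0.0861
F = 1.947 · e^(0.0861 × 10/12) = 1.947 × 1.074387 = 2.0918
Value of long forward = (F − K)·e^(−rT) = (2.0918 − 1.909) · e^(−0.0807·10/12)
= 0.1828 × 0.934961 = 0.171
Short position value = −(long value) = -$0.171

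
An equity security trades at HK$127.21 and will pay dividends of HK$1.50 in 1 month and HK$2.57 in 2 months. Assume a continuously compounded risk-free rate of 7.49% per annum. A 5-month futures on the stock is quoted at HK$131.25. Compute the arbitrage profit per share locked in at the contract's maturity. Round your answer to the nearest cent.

PV(dividends) I = 1.50·e^(−0.0749·1/12) + 2.57·e^(−0.0749·2/12) = 4.0288
Fair futures F* = (S − I)·e^(rT) = (127.21 − 4.0288)·e^0.031208 = 123.1812 × 1.031700 = 127.0860
Market HK$131.25 > fair 127.0860: forward overpriced → cash-and-carry (borrow at r, buy the stock and collect the dividends, short the forward).
Profit at T = |F_mkt − F*| = |131.25 − 127.0860| = HK$4.16 per share

HK$4.16 per share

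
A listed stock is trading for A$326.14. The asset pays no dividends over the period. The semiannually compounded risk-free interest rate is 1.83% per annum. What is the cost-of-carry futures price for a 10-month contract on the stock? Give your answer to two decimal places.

F = S · (1+r/2)^(2T)
= 326.14 × 1.015296
F = A$331.13

A$331.13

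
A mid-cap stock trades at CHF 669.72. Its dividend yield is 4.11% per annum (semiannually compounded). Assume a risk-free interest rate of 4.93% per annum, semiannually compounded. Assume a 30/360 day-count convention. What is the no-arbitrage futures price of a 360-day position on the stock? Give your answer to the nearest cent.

F = S · (1+r/2)^(2T) / (1+q/2)^(2T)
= 669.72 × 1.049908 / 1.041522 = 669.72 × 1.008052
F = CHF 675.11

CHF 675.11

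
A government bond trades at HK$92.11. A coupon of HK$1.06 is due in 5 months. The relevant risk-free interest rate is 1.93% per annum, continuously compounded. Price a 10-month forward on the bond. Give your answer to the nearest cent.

HK$92.53

PV(coupons) I = 1.06·e^(−0.0193·5/12)
I = 1.0515
F = (S − I)·e^(rT) = (92.11 − 1.0515) · e^(0.0193·10/12)
= 91.0585 · e^0.016083 = 91.0585 × 1.016213 = HK$92.53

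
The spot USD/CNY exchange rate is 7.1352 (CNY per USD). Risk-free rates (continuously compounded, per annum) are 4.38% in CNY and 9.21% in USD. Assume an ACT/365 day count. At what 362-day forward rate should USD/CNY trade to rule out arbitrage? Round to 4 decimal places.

6.8015

F = S·e^((r_CNY − r_USD)T) = 7.1352 · e^((0.0438 − 0.0921) × 362/365)
= 7.1352 · e^-0.047903 = 7.1352 × 0.953226
F = 6.8015 CNY per USD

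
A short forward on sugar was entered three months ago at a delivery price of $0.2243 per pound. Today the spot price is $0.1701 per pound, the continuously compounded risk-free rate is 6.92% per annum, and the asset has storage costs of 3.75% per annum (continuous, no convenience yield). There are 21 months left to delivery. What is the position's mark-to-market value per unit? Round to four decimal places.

$0.0171 per pound

Current fair forward for the remaining 21 months: F = S·e^((r + u)·T), (r + u) = 0.0692 + 0.0375 = 0.1067
F = 0.1701 · e^(0.1067 × 21/12) = 0.1701 × 1.205296 = 0.2050
Value of long forward = (F − K)·e^(−rT) = (0.2050 − 0.2243) · e^(−0.0692·21/12)
= -0.0193 × 0.885945 = -0.0171
Short position value = −(long value) = $0.0171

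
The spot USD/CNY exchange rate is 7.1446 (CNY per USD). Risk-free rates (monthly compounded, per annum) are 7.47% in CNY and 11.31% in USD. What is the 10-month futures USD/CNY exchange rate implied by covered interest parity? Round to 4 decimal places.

By covered interest parity, F = S · (1+r_CNY/12)^(12T) / (1+r_USD/12)^(12T)
= 7.1446 × 1.064023 / 1.098350 = 7.1446 × 0.968747
F = 6.9213 CNY per USD

6.9213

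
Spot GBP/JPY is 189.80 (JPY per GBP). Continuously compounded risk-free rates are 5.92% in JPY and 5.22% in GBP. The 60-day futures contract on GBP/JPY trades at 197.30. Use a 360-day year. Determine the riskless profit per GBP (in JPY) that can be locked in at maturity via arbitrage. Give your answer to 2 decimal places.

Fair futures: F* = S·e^(carry·T), with carry = (r_JPY − r_GBP) = 0.0592 − 0.0522 = 0.0070
F* = 189.80 · e^(0.0070 × 60/360) = 189.80 · e^0.001167 = 189.80 × 1.001168 = 190.0217
Market 197.30 > fair 190.0217: forward overpriced → cash-and-carry (buy spot, short the forward).
At maturity, profit = |F_mkt − F*| = |197.30 − 190.0217| = 7.28 per GBP (in JPY)

7.28 per GBP (in JPY)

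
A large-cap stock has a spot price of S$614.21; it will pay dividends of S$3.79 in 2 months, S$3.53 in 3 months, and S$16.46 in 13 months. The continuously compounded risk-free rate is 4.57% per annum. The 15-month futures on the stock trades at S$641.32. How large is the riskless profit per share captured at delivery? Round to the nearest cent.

S$15.27 per share

PV(dividends) I = 3.79·e^(−0.0457·2/12) + 3.53·e^(−0.0457·3/12) + 16.46·e^(−0.0457·13/12) = 22.9161
Fair futures F* = (S − I)·e^(rT) = (614.21 − 22.9161)·e^0.057125 = 591.2939 × 1.058788 = 626.0549
Market S$641.32 > fair 626.0549: forward overpriced → cash-and-carry (borrow at r, buy the stock and collect the dividends, short the forward).
Profit at T = |F_mkt − F*| = |641.32 − 626.0549| = S$15.27 per share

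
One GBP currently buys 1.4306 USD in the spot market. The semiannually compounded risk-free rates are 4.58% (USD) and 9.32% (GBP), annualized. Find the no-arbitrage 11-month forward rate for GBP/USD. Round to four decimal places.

1.3718

By covered interest parity, F = S · (1+r_USD/2)^(2T) / (1+r_GBP/2)^(2T)
= 1.4306 × 1.042383 / 1.087088 = 1.4306 × 0.958876
F = 1.3718 USD per GBP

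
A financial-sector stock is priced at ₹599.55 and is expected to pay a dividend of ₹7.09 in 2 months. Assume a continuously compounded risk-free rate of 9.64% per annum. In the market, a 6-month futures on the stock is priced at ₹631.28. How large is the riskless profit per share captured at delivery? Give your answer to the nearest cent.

PV(dividends) I = 7.09·e^(−0.0964·2/12) = 6.9770
Fair futures F* = (S − I)·e^(rT) = (599.55 − 6.9770)·e^0.048200 = 592.5730 × 1.049381 = 621.8348
Market ₹631.28 > fair 621.8348: forward overpriced → cash-and-carry (borrow at r, buy the stock and collect the dividends, short the forward).
Profit at T = |F_mkt − F*| = |631.28 − 621.8348| = ₹9.45 per share

₹9.45 per share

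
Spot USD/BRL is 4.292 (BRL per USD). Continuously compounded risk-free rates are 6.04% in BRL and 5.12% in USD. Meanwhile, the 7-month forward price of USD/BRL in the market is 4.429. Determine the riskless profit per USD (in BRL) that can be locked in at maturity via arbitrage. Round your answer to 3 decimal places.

Fair forward: F* = S·e^(carry·T), with carry = (r_BRL − r_USD) = 0.0604 − 0.0512 = 0.0092
F* = 4.292 · e^(0.0092 × 7/12) = 4.292 · e^0.005367 = 4.292 × 1.005381 = 4.3151
Market 4.429 > fair 4.3151: forward overpriced → cash-and-carry (buy spot, short the forward).
At maturity, profit = |F_mkt − F*| = |4.429 − 4.3151| = 0.114 per USD (in BRL)

0.114 per USD (in BRL)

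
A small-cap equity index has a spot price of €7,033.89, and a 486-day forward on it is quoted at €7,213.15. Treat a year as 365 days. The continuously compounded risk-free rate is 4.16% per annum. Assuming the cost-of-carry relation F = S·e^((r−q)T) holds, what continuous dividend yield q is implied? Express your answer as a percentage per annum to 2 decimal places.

From F = S·e^((r−q)T): (r − q) = ln(F/S)/T
ln(7213.15/7033.89) = ln(1.025485) = 0.025166
(r − q) = 0.025166 / (486/365) = 0.018900
q = r − ln(F/S)/T = 0.0416 − 0.018900 = 0.022700
q = 2.27%

2.27%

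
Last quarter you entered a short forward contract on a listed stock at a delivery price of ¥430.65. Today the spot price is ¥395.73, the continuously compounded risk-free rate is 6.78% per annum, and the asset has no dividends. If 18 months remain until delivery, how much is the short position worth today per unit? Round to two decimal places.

Current fair forward for the remaining 18 months: F = S·e^(r·T), r = 0.0678
F = 395.73 · e^(0.0678 × 18/12) = 395.73 × 1.107051 = 438.0933
Value of long forward = (F − K)·e^(−rT) = (438.0933 − 430.65) · e^(−0.0678·18/12)
= 7.4433 × 0.903301 = 6.72
Short position value = −(long value) = -¥6.72

-¥6.72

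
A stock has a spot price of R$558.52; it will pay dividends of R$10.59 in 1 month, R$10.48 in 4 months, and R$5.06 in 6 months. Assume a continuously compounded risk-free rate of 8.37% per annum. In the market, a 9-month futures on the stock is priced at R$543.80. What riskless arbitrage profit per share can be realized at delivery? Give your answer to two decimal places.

PV(dividends) I = 10.59·e^(−0.0837·1/12) + 10.48·e^(−0.0837·4/12) + 5.06·e^(−0.0837·6/12) = 25.5606
Fair futures F* = (S − I)·e^(rT) = (558.52 − 25.5606)·e^0.062775 = 532.9594 × 1.064787 = 567.4882
Market R$543.80 < fair 567.4882: forward underpriced → reverse cash-and-carry (short the stock, invest proceeds at r, pay the dividends, go long the forward).
Profit at T = |F_mkt − F*| = |543.80 − 567.4882| = R$23.69 per share

R$23.69 per share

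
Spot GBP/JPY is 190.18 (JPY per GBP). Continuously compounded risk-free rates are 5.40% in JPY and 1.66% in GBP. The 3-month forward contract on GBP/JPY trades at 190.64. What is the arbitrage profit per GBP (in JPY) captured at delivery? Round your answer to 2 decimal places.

1.33 per GBP (in JPY)

Fair forward: F* = S·e^(carry·T), with carry = (r_JPY − r_GBP) = 0.0540 − 0.0166 = 0.0374
F* = 190.18 · e^(0.0374 × 3/12) = 190.18 · e^0.009350 = 190.18 × 1.009394 = 191.9666
Market 190.64 < fair 191.9666: forward underpriced → reverse cash-and-carry (short spot, go long the forward).
At maturity, profit = |F_mkt − F*| = |190.64 − 191.9666| = 1.33 per GBP (in JPY)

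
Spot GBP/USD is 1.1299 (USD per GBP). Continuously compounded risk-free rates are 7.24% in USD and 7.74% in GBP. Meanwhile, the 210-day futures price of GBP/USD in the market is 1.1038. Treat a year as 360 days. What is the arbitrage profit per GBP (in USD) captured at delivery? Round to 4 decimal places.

0.0228 per GBP (in USD)

Fair futures: F* = S·e^(carry·T), with carry = (r_USD − r_GBP) = 0.0724 − 0.0774 = -0.0050
F* = 1.1299 · e^(-0.0050 × 210/360) = 1.1299 · e^-0.002917 = 1.1299 × 0.997087 = 1.1266
Market 1.1038 < fair 1.1266: forward underpriced → reverse cash-and-carry (short spot, go long the forward).
At maturity, profit = |F_mkt − F*| = |1.1038 − 1.1266| = 0.0228 per GBP (in USD)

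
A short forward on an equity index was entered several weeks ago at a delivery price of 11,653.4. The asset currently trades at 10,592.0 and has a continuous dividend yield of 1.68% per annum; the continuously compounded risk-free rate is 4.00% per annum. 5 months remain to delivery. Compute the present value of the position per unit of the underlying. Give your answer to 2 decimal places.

Current fair forward for the remaining 5 months: F = S·e^((r − q)·T), (r − q) = 0.0400 − 0.0168 = 0.0232
F = 10592.0 · e^(0.0232 × 5/12) = 10592.0 × 1.00971354 = 10694.8858
Value of long forward = (F − K)·e^(−rT) = (10694.8858 − 11653.4) · e^(−0.0400·5/12)
= -958.5142 × 0.98347145 = -942.67
Short position value = −(long value) = 942.67

942.67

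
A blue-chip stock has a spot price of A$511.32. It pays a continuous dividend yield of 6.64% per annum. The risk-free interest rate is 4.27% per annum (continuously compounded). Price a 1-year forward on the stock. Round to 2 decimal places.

F = S·e^((r − q)T) = 511.32 · e^((0.0427 − 0.0664) × 1)
= 511.32 · e^-0.023700 = 511.32 × 0.976579
F = A$499.34

A$499.34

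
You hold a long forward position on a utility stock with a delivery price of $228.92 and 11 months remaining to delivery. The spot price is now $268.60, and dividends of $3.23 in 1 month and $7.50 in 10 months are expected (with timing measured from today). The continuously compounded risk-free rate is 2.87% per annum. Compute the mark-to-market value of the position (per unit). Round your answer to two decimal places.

$35.08

PV(remaining dividends) I = 3.23·e^(−0.0287·1/12) + 7.50·e^(−0.0287·10/12) = 10.5450
Current forward F = (S − I)·e^(rT) = (268.60 − 10.5450)·e^(0.0287·11/12) = 258.0550 × 1.026657 = 264.9340
Value (long) = (F − K)·e^(−rT) = (264.9340 − 228.92) × 0.974035 = 35.0789
Value = $35.08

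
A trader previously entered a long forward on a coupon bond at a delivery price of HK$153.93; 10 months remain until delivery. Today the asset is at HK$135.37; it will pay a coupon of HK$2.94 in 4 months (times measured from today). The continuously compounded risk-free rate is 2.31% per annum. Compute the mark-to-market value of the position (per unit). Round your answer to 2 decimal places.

PV(remaining coupons) I = 2.94·e^(−0.0231·4/12) = 2.9174
Current forward F = (S − I)·e^(rT) = (135.37 − 2.9174)·e^(0.0231·10/12) = 132.4526 × 1.019436 = 135.0269
Value (long) = (F − K)·e^(−rT) = (135.0269 − 153.93) × 0.980934 = -18.5427
Value = -HK$18.54

-HK$18.54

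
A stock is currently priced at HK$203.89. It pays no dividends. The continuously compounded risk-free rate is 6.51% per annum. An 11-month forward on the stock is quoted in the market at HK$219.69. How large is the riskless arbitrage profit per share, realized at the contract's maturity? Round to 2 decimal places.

HK$3.26 per share

Fair forward: F* = S·e^(carry·T), with carry = r = 0.0651
F* = 203.89 · e^(0.0651 × 11/12) = 203.89 · e^0.059675 = 203.89 × 1.061492 = HK$216.4276
Market HK$219.69 > fair HK$216.4276: forward overpriced → cash-and-carry (buy spot, short the forward).
At maturity, profit = |F_mkt − F*| = |219.69 − 216.4276| = HK$3.26 per share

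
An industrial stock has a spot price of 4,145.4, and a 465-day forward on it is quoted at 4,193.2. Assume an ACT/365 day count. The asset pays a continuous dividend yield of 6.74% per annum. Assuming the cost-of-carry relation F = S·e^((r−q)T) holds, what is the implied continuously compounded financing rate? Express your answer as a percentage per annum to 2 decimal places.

From F = S·e^((r−q)T): (r − q) = ln(F/S)/T
ln(4193.2/4145.4) = ln(1.011531) = 0.011465
(r − q) = 0.011465 / (465/365) = 0.008999
r = ln(F/S)/T + q = 0.008999 + 0.0674 = 0.076399
r = 7.64%

7.64%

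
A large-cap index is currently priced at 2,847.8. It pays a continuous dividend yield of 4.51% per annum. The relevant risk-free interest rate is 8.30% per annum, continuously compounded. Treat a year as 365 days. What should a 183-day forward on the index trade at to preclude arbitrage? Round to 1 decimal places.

F = S·e^((r − q)T) = 2847.8 · e^((0.0830 − 0.0451) × 183/365)
= 2847.8 · e^0.019002 = 2847.8 × 1.019184
F = 2,902.4

2,902.4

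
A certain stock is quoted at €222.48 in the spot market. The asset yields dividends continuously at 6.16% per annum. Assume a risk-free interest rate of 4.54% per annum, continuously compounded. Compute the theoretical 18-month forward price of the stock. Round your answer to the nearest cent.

F = S·e^((r − q)T) = 222.48 · e^((0.0454 − 0.0616) × 18/12)
= 222.48 · e^-0.024300 = 222.48 × 0.975993
F = €217.14

€217.14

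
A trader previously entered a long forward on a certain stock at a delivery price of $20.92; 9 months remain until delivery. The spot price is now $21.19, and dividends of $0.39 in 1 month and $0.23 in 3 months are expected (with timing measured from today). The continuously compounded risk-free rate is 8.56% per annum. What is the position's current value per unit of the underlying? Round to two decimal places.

$0.96

PV(remaining dividends) I = 0.39·e^(−0.0856·1/12) + 0.23·e^(−0.0856·3/12) = 0.6124
Current forward F = (S − I)·e^(rT) = (21.19 − 0.6124)·e^(0.0856·9/12) = 20.5776 × 1.066306 = 21.9420
Value (long) = (F − K)·e^(−rT) = (21.9420 − 20.92) × 0.937817 = 0.9584
Value = $0.96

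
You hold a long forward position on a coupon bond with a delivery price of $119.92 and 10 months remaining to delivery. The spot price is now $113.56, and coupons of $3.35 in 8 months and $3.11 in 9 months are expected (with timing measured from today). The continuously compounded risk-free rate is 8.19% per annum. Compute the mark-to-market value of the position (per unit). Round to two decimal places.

PV(remaining coupons) I = 3.35·e^(−0.0819·8/12) + 3.11·e^(−0.0819·9/12) = 6.0967
Current forward F = (S − I)·e^(rT) = (113.56 − 6.0967)·e^(0.0819·10/12) = 107.4633 × 1.070633 = 115.0538
Value (long) = (F − K)·e^(−rT) = (115.0538 − 119.92) × 0.934027 = -4.5452
Value = -$4.55

-$4.55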